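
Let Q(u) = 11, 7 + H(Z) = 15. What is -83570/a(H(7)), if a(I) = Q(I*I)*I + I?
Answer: -41785/48 ≈ -870.52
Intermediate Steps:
H(Z) = 8 (H(Z) = -7 + 15 = 8)
a(I) = 12*I (a(I) = 11*I + I = 12*I)
-83570/a(H(7)) = -83570/(12*8) = -83570/96 = -83570*1/96 = -41785/48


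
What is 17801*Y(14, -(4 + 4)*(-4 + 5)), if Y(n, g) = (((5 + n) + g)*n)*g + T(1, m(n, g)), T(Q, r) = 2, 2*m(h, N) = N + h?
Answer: -21895230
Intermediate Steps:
m(h, N) = N/2 + h/2 (m(h, N) = (N + h)/2 = N/2 + h/2)
Y(n, g) = 2 + g*n*(5 + g + n) (Y(n, g) = (((5 + n) + g)*n)*g + 2 = ((5 + g + n)*n)*g + 2 = (n*(5 + g + n))*g + 2 = g*n*(5 + g + n) + 2 = 2 + g*n*(5 + g + n))
17801*Y(14, -(4 + 4)*(-4 + 5)) = 17801*(2 - (4 + 4)*(-4 + 5)*14² + 14*(-(4 + 4)*(-4 + 5))² + 5*(-(4 + 4)*(-4 + 5))*14) = 17801*(2 - 8*196 + 14*(-8)² + 5*(-8)*14) = 17801*(2 - 1568 + 14*64 - 560) = 17801*(2 - 1568 + 896 - 560) = 17801*(-1230) = -21895230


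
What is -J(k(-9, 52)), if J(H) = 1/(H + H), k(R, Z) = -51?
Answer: 1/102 ≈ 0.0098039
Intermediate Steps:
J(H) = 1/(2*H)
-J(k(-9, 52)) = -1/(2*(-51)) = -(-1)/(2*51) = -1*(-1/102) = 1/102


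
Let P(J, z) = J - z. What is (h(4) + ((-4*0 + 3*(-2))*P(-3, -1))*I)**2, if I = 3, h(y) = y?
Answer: 1600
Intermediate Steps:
(h(4) + ((-4*0 + 3*(-2))*P(-3, -1))*I)**2 = (4 + ((-4*0 + 3*(-2))*(-3 - 1*(-1)))*3)**2 = (4 + ((0 - 6)*(-3 + 1))*3)**2 = (4 - 6*(-2)*3)**2 = (4 + 12*3)**2 = (4 + 36)**2 = 40**2 = 1600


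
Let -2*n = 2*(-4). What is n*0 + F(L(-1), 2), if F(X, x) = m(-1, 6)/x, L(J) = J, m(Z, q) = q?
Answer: 3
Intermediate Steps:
F(X, x) = 6/x
n = 4 (n = -(-4) = -½*(-8) = 4)
n*0 + F(L(-1), 2) = 4*0 + 6/2 = 0 + 6*(½) = 0 + 3 = 3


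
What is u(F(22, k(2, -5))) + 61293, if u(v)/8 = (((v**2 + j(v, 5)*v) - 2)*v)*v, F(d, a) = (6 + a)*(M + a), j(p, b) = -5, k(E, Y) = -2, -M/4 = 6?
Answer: 980769645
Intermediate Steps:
M = -24 (M = -4*6 = -24)
F(d, a) = (-24 + a)*(6 + a) (F(d, a) = (6 + a)*(-24 + a) = (-24 + a)*(6 + a))
u(v) = 8*v**2*(-2 + v**2 - 5*v) (u(v) = 8*((((v**2 - 5*v) - 2)*v)*v) = 8*(((-2 + v**2 - 5*v)*v)*v) = 8*((v*(-2 + v**2 - 5*v))*v) = 8*(v**2*(-2 + v**2 - 5*v)) = 8*v**2*(-2 + v**2 - 5*v))
u(F(22, k(2, -5))) + 61293 = 8*(-144 + (-2)**2 - 18*(-2))**2*(-2 + (-144 + (-2)**2 - 18*(-2))**2 - 5*(-144 + (-2)**2 - 18*(-2))) + 61293 = 8*(-144 + 4 + 36)**2*(-2 + (-144 + 4 + 36)**2 - 5*(-144 + 4 + 36)) + 61293 = 8*(-104)**2*(-2 + (-104)**2 - 5*(-104)) + 61293 = 8*10816*(-2 + 10816 + 520) + 61293 = 8*10816*11334 + 61293 = 980708352 + 61293 = 980769645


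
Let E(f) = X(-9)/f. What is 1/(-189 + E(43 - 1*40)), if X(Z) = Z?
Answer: -1/192 ≈ -0.0052083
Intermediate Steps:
E(f) = -9/f
1/(-189 + E(43 - 1*40)) = 1/(-189 - 9/(43 - 1*40)) = 1/(-189 - 9/(43 - 40)) = 1/(-189 - 9/3) = 1/(-189 - 9*1/3) = 1/(-189 - 3) = 1/(-192) = -1/192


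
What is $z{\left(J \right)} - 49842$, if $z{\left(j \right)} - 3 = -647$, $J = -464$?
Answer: $-50486$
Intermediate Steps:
$z{\left(j \right)} = -644$ ($z{\left(j \right)} = 3 - 647 = -644$)
$z{\left(J \right)} - 49842 = -644 - 49842 = -50486$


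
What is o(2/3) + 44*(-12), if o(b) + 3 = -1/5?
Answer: -2656/5 ≈ -531.20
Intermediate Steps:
o(b) = -16/5 (o(b) = -3 - 1/5 = -3 - 1*⅕ = -3 - ⅕ = -16/5)
o(2/3) + 44*(-12) = -16/5 + 44*(-12) = -16/5 - 528 = -2656/5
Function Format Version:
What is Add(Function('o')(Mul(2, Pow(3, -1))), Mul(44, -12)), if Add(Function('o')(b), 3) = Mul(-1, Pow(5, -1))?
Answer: Rational(-2656, 5) ≈ -531.20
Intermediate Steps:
Function('o')(b) = Rational(-16, 5) (Function('o')(b) = Add(-3, Mul(-1, Pow(5, -1))) = Add(-3, Mul(-1, Rational(1, 5))) = Add(-3, Rational(-1, 5)) = Rational(-16, 5))
Add(Function('o')(Mul(2, Pow(3, -1))), Mul(44, -12)) = Add(Rational(-16, 5), Mul(44, -12)) = Add(Rational(-16, 5), -528) = Rational(-2656, 5)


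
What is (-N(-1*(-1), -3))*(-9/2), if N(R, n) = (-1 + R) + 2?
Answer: 9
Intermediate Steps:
N(R, n) = 1 + R
(-N(-1*(-1), -3))*(-9/2) = (-(1 - 1*(-1)))*(-9/2) = (-(1 + 1))*(-9*½) = -1*2*(-9/2) = -2*(-9/2) = 9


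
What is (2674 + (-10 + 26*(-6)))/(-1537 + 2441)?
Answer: 627/226 ≈ 2.7743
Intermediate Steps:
(2674 + (-10 + 26*(-6)))/(-1537 + 2441) = (2674 + (-10 - 156))/904 = (2674 - 166)*(1/904) = 2508*(1/904) = 627/226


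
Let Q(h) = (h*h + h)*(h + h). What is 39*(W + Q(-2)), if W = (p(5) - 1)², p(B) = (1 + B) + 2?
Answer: 1599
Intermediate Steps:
p(B) = 3 + B
W = 49 (W = ((3 + 5) - 1)² = (8 - 1)² = 7² = 49)
Q(h) = 2*h*(h + h²) (Q(h) = (h² + h)*(2*h) = (h + h²)*(2*h) = 2*h*(h + h²))
39*(W + Q(-2)) = 39*(49 + 2*(-2)²*(1 - 2)) = 39*(49 + 2*4*(-1)) = 39*(49 - 8) = 39*41 = 1599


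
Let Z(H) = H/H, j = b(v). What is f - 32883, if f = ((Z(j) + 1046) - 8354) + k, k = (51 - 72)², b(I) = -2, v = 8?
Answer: -39749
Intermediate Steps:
j = -2
k = 441 (k = (-21)² = 441)
Z(H) = 1
f = -6866 (f = ((1 + 1046) - 8354) + 441 = (1047 - 8354) + 441 = -7307 + 441 = -6866)
f - 32883 = -6866 - 32883 = -39749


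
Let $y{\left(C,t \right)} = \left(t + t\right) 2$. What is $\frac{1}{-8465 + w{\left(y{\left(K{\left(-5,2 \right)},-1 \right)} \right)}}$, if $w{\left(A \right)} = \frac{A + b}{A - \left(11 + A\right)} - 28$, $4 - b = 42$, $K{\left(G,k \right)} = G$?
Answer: $- \frac{11}{93381} \approx -0.0001178$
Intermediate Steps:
$b = -38$ ($b = 4 - 42 = -38$)
$y{\left(C,t \right)} = 4 t$ ($y{\left(C,t \right)} = 2 t 2 = 4 t$)
$w{\left(A \right)} = - \frac{270}{11} - \frac{A}{11}$ ($w{\left(A \right)} = \frac{A - 38}{A - \left(11 + A\right)} - 28 = \frac{-38 + A}{-11} - 28 = \left(-38 + A\right) \left(- \frac{1}{11}\right) - 28 = \left(\frac{38}{11} - \frac{A}{11}\right) - 28 = - \frac{270}{11} - \frac{A}{11}$)
$\frac{1}{-8465 + w{\left(y{\left(K{\left(-5,2 \right)},-1 \right)} \right)}} = \frac{1}{-8465 - \left(\frac{270}{11} + \frac{4 \left(-1\right)}{11}\right)} = \frac{1}{-8465 - \frac{266}{11}} = \frac{1}{- \frac{93381}{11}} = - \frac{11}{93381}$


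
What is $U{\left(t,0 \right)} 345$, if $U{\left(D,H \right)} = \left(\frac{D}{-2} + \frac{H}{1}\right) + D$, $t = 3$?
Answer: $\frac{1035}{2} \approx 517.5$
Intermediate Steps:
$U{\left(D,H \right)} = H + \frac{D}{2}$ ($U{\left(D,H \right)} = \left(D \left(- \frac{1}{2}\right) + H 1\right) + D = \left(- \frac{D}{2} + H\right) + D = \left(H - \frac{D}{2}\right) + D = H + \frac{D}{2}$)
$U{\left(t,0 \right)} 345 = \left(0 + \frac{1}{2} \cdot 3\right) 345 = \left(0 + \frac{3}{2}\right) 345 = \frac{3}{2} \cdot 345 = \frac{1035}{2}$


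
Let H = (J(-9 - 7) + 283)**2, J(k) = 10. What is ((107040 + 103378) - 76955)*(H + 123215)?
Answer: 27902308632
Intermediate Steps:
H = 85849 (H = (10 + 283)**2 = 293**2 = 85849)
((107040 + 103378) - 76955)*(H + 123215) = ((107040 + 103378) - 76955)*(85849 + 123215) = (210418 - 76955)*209064 = 133463*209064 = 27902308632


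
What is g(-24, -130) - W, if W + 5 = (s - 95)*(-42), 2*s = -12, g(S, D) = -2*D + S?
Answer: -4001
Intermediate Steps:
g(S, D) = S - 2*D
s = -6 (s = (½)*(-12) = -6)
W = 4237 (W = -5 + (-6 - 95)*(-42) = -5 - 101*(-42) = -5 + 4242 = 4237)
g(-24, -130) - W = (-24 - 2*(-130)) - 1*4237 = (-24 + 260) - 4237 = 236 - 4237 = -4001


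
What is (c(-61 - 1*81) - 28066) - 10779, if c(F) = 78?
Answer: -38767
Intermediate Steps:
(c(-61 - 1*81) - 28066) - 10779 = (78 - 28066) - 10779 = -27988 - 10779 = -38767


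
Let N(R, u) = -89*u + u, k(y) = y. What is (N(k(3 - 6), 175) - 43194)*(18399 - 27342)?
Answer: 524006142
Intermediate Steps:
N(R, u) = -88*u
(N(k(3 - 6), 175) - 43194)*(18399 - 27342) = (-88*175 - 43194)*(18399 - 27342) = (-15400 - 43194)*(-8943) = -58594*(-8943) = 524006142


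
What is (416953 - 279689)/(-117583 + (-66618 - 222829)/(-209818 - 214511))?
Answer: -3640318491/3118349210 ≈ -1.1674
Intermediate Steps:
(416953 - 279689)/(-117583 + (-66618 - 222829)/(-209818 - 214511)) = 137264/(-117583 - 289447/(-424329)) = 137264/(-117583 - 289447*(-1/424329)) = 137264/(-117583 + 289447/424329) = 137264/(-49893587360/424329) = 137264*(-424329/49893587360) = -3640318491/3118349210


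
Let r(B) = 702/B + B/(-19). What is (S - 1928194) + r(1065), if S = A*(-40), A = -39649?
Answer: -2308741959/6745 ≈ -3.4229e+5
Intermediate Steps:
S = 1585960 (S = -39649*(-40) = 1585960)
r(B) = 702/B - B/19 (r(B) = 702/B + B*(-1/19) = 702/B - B/19)
(S - 1928194) + r(1065) = (1585960 - 1928194) + (702/1065 - 1/19*1065) = -342234 + (702*(1/1065) - 1065/19) = -342234 + (234/355 - 1065/19) = -342234 - 373629/6745 = -2308741959/6745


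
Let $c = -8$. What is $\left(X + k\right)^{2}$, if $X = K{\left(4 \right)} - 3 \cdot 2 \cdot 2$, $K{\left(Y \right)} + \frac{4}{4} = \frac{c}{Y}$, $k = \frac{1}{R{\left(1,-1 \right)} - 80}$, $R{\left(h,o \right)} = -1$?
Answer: $\frac{1478656}{6561} \approx 225.37$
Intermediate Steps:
$k = - \frac{1}{81}$ ($k = \frac{1}{-1 - 80} = \frac{1}{-81} = - \frac{1}{81} \approx -0.012346$)
$K{\left(Y \right)} = -1 - \frac{8}{Y}$
$X = -15$ ($X = \frac{-8 - 4}{4} - 3 \cdot 2 \cdot 2 = \frac{-8 - 4}{4} - 6 \cdot 2 = \frac{1}{4} \left(-12\right) - 12 = -3 - 12 = -15$)
$\left(X + k\right)^{2} = \left(-15 - \frac{1}{81}\right)^{2} = \left(- \frac{1216}{81}\right)^{2} = \frac{1478656}{6561}$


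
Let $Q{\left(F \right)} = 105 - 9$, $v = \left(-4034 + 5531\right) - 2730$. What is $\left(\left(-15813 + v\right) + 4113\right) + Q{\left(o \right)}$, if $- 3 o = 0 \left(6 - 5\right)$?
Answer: $-12837$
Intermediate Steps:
$v = -1233$ ($v = 1497 - 2730 = -1233$)
$o = 0$ ($o = - \frac{0 \left(6 - 5\right)}{3} = - \frac{0 \cdot 1}{3} = \left(- \frac{1}{3}\right) 0 = 0$)
$Q{\left(F \right)} = 96$ ($Q{\left(F \right)} = 105 - 9 = 96$)
$\left(\left(-15813 + v\right) + 4113\right) + Q{\left(o \right)} = \left(\left(-15813 - 1233\right) + 4113\right) + 96 = \left(-17046 + 4113\right) + 96 = -12933 + 96 = -12837$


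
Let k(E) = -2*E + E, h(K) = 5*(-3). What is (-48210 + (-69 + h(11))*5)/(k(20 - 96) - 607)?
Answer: 16210/177 ≈ 91.582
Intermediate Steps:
h(K) = -15
k(E) = -E
(-48210 + (-69 + h(11))*5)/(k(20 - 96) - 607) = (-48210 + (-69 - 15)*5)/(-(20 - 96) - 607) = (-48210 - 84*5)/(-1*(-76) - 607) = (-48210 - 420)/(76 - 607) = -48630/(-531) = -48630*(-1/531) = 16210/177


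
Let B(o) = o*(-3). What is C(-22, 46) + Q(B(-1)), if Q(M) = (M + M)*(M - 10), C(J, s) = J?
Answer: -64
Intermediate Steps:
B(o) = -3*o
Q(M) = 2*M*(-10 + M) (Q(M) = (2*M)*(-10 + M) = 2*M*(-10 + M))
C(-22, 46) + Q(B(-1)) = -22 + 2*(-3*(-1))*(-10 - 3*(-1)) = -22 + 2*3*(-10 + 3) = -22 + 2*3*(-7) = -22 - 42 = -64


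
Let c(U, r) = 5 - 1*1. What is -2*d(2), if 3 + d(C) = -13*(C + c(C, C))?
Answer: 162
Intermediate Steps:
c(U, r) = 4 (c(U, r) = 5 - 1 = 4)
d(C) = -55 - 13*C (d(C) = -3 - 13*(C + 4) = -3 - 13*(4 + C) = -3 + (-52 - 13*C) = -55 - 13*C)
-2*d(2) = -2*(-55 - 13*2) = -2*(-55 - 26) = -2*(-81) = 162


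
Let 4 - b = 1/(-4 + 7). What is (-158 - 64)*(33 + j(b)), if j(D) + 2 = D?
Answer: -7696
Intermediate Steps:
b = 11/3 (b = 4 - 1/(-4 + 7) = 4 - 1/3 = 4 - 1*⅓ = 4 - ⅓ = 11/3 ≈ 3.6667)
j(D) = -2 + D
(-158 - 64)*(33 + j(b)) = (-158 - 64)*(33 + (-2 + 11/3)) = -222*(33 + 5/3) = -222*104/3 = -7696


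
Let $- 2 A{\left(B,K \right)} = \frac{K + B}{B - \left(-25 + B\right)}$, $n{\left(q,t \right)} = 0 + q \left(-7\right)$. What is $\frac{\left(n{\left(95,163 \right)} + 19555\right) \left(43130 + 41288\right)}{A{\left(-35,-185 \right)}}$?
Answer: $\frac{3986640050}{11} \approx 3.6242 \cdot 10^{8}$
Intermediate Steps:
$n{\left(q,t \right)} = - 7 q$ ($n{\left(q,t \right)} = 0 - 7 q = - 7 q$)
$A{\left(B,K \right)} = - \frac{B}{50} - \frac{K}{50}$ ($A{\left(B,K \right)} = - \frac{\left(K + B\right) \frac{1}{B - \left(-25 + B\right)}}{2} = - \frac{\left(B + K\right) \frac{1}{25}}{2} = - \frac{\frac{B}{25} + \frac{K}{25}}{2} = - \frac{B}{50} - \frac{K}{50}$)
$\frac{\left(n{\left(95,163 \right)} + 19555\right) \left(43130 + 41288\right)}{A{\left(-35,-185 \right)}} = \frac{\left(\left(-7\right) 95 + 19555\right) \left(43130 + 41288\right)}{\left(- \frac{1}{50}\right) \left(-35\right) - - \frac{37}{10}} = \frac{\left(-665 + 19555\right) 84418}{\frac{7}{10} + \frac{37}{10}} = \frac{18890 \cdot 84418}{\frac{22}{5}} = 1594656020 \cdot \frac{5}{22} = \frac{3986640050}{11}$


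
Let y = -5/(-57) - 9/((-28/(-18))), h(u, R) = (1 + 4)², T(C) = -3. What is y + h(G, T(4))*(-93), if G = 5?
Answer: -1859897/798 ≈ -2330.7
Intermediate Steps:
h(u, R) = 25 (h(u, R) = 5² = 25)
y = -4547/798 (y = -5*(-1/57) - 9/((-28*(-1/18))) = 5/57 - 9/14/9 = 5/57 - 9*9/14 = 5/57 - 81/14 = -4547/798 ≈ -5.6980)
y + h(G, T(4))*(-93) = -4547/798 + 25*(-93) = -4547/798 - 2325 = -1859897/798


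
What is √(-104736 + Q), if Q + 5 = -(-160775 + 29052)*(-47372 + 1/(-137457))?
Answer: 2*I*√363897721129601161/15273 ≈ 78994.0*I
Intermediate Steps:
Q = -857729200544900/137457 (Q = -5 - (-160775 + 29052)*(-47372 + 1/(-137457)) = -5 - (-131723)*(-47372 - 1/137457) = -5 - (-131723)*(-6511613005)/137457 = -5 - 1*857729199857615/137457 = -5 - 857729199857615/137457 = -857729200544900/137457 ≈ -6.2400e+9)
√(-104736 + Q) = √(-104736 - 857729200544900/137457) = √(-857743597241252/137457) = 2*I*√363897721129601161/15273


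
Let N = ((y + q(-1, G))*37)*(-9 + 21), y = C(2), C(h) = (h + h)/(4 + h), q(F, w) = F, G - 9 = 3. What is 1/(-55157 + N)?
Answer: -1/55305 ≈ -1.8082e-5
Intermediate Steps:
G = 12 (G = 9 + 3 = 12)
C(h) = 2*h/(4 + h) (C(h) = (2*h)/(4 + h) = 2*h/(4 + h))
y = ⅔ (y = 2*2/(4 + 2) = 2*2/6 = 2*2*(⅙) = ⅔ ≈ 0.66667)
N = -148 (N = ((⅔ - 1)*37)*(-9 + 21) = -⅓*37*12 = -37/3*12 = -148)
1/(-55157 + N) = 1/(-55157 - 148) = 1/(-55305) = -1/55305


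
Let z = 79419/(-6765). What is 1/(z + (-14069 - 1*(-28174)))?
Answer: 2255/31780302 ≈ 7.0956e-5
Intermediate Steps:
z = -26473/2255 (z = 79419*(-1/6765) = -26473/2255 ≈ -11.740)
1/(z + (-14069 - 1*(-28174))) = 1/(-26473/2255 + (-14069 - 1*(-28174))) = 1/(-26473/2255 + (-14069 + 28174)) = 1/(-26473/2255 + 14105) = 1/(31780302/2255) = 2255/31780302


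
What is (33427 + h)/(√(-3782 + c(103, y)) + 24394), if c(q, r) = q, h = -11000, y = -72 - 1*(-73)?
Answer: 547084238/595070915 - 22427*I*√3679/595070915 ≈ 0.91936 - 0.002286*I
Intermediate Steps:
y = 1 (y = -72 + 73 = 1)
(33427 + h)/(√(-3782 + c(103, y)) + 24394) = (33427 - 11000)/(√(-3782 + 103) + 24394) = 22427/(√(-3679) + 24394) = 22427/(I*√3679 + 24394) = 22427/(24394 + I*√3679)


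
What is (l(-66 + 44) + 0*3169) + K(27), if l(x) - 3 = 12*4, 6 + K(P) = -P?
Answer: 18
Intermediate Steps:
K(P) = -6 - P
l(x) = 51 (l(x) = 3 + 12*4 = 3 + 48 = 51)
(l(-66 + 44) + 0*3169) + K(27) = (51 + 0*3169) + (-6 - 1*27) = (51 + 0) + (-6 - 27) = 51 - 33 = 18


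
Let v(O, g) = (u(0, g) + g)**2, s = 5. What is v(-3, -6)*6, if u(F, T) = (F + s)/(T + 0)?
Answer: 1681/6 ≈ 280.17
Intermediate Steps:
u(F, T) = (5 + F)/T (u(F, T) = (F + 5)/(T + 0) = (5 + F)/T)
v(O, g) = (g + 5/g)**2 (v(O, g) = ((5 + 0)/g + g)**2 = (5/g + g)**2 = (g + 5/g)**2)
v(-3, -6)*6 = ((5 + (-6)**2)**2/(-6)**2)*6 = ((5 + 36)**2/36)*6 = ((1/36)*41**2)*6 = ((1/36)*1681)*6 = (1681/36)*6 = 1681/6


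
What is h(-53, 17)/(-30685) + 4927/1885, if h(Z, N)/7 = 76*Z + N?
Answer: 3140156/889865 ≈ 3.5288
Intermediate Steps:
h(Z, N) = 7*N + 532*Z (h(Z, N) = 7*(76*Z + N) = 7*(N + 76*Z) = 7*N + 532*Z)
h(-53, 17)/(-30685) + 4927/1885 = (7*17 + 532*(-53))/(-30685) + 4927/1885 = (119 - 28196)*(-1/30685) + 4927*(1/1885) = -28077*(-1/30685) + 379/145 = 28077/30685 + 379/145 = 3140156/889865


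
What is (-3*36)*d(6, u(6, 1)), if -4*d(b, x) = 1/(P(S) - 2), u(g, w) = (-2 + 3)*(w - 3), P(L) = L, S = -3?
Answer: -27/5 ≈ -5.4000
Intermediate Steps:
u(g, w) = -3 + w (u(g, w) = 1*(-3 + w) = -3 + w)
d(b, x) = 1/20 (d(b, x) = -1/(4*(-3 - 2)) = -¼/(-5) = -¼*(-⅕) = 1/20)
(-3*36)*d(6, u(6, 1)) = -3*36*(1/20) = -108*1/20 = -27/5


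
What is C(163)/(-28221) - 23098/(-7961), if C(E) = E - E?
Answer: 23098/7961 ≈ 2.9014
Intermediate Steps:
C(E) = 0
C(163)/(-28221) - 23098/(-7961) = 0/(-28221) - 23098/(-7961) = 0*(-1/28221) - 23098*(-1/7961) = 0 + 23098/7961 = 23098/7961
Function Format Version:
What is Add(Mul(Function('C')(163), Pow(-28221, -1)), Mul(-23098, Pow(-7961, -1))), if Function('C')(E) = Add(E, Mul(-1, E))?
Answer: Rational(23098, 7961) ≈ 2.9014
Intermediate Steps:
Function('C')(E) = 0
Add(Mul(Function('C')(163), Pow(-28221, -1)), Mul(-23098, Pow(-7961, -1))) = Add(Mul(0, Pow(-28221, -1)), Mul(-23098, Pow(-7961, -1))) = Add(Mul(0, Rational(-1, 28221)), Mul(-23098, Rational(-1, 7961))) = Add(0, Rational(23098, 7961)) = Rational(23098, 7961)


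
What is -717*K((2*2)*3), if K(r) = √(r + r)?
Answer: -1434*√6 ≈ -3512.6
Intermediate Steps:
K(r) = √2*√r (K(r) = √(2*r) = √2*√r)
-717*K((2*2)*3) = -717*√2*√((2*2)*3) = -717*√2*√(4*3) = -717*√2*√12 = -717*√2*2*√3 = -1434*√6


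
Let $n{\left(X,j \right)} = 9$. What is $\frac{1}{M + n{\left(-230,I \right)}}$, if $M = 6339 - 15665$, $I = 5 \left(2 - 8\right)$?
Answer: $- \frac{1}{9317} \approx -0.00010733$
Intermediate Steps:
$I = -30$ ($I = 5 \left(-6\right) = -30$)
$M = -9326$ ($M = 6339 - 15665 = -9326$)
$\frac{1}{M + n{\left(-230,I \right)}} = \frac{1}{-9326 + 9} = \frac{1}{-9317} = - \frac{1}{9317}$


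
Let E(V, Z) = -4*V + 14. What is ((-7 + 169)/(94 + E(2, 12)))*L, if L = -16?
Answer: -648/25 ≈ -25.920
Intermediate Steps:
E(V, Z) = 14 - 4*V
((-7 + 169)/(94 + E(2, 12)))*L = ((-7 + 169)/(94 + (14 - 4*2)))*(-16) = (162/(94 + (14 - 8)))*(-16) = (162/(94 + 6))*(-16) = (162/100)*(-16) = (162*(1/100))*(-16) = (81/50)*(-16) = -648/25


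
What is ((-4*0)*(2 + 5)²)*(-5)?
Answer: 0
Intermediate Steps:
((-4*0)*(2 + 5)²)*(-5) = (0*7²)*(-5) = (0*49)*(-5) = 0*(-5) = 0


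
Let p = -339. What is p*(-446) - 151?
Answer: 151043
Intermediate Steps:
p*(-446) - 151 = -339*(-446) - 151 = 151194 - 151 = 151043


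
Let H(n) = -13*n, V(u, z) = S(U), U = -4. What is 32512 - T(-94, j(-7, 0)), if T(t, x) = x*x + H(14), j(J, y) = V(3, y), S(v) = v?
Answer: 32678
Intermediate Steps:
V(u, z) = -4
j(J, y) = -4
T(t, x) = -182 + x**2 (T(t, x) = x*x - 13*14 = x**2 - 182 = -182 + x**2)
32512 - T(-94, j(-7, 0)) = 32512 - (-182 + (-4)**2) = 32512 - (-182 + 16) = 32512 - 1*(-166) = 32512 + 166 = 32678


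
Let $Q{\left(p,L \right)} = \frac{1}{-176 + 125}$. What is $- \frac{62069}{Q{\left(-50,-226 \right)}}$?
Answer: $3165519$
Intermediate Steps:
$Q{\left(p,L \right)} = - \frac{1}{51}$ ($Q{\left(p,L \right)} = \frac{1}{-51} = - \frac{1}{51}$)
$- \frac{62069}{Q{\left(-50,-226 \right)}} = - \frac{62069}{- \frac{1}{51}} = \left(-62069\right) \left(-51\right) = 3165519$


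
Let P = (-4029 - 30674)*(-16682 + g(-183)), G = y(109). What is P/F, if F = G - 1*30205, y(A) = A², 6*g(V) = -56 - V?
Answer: -3469085395/109944 ≈ -31553.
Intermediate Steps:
g(V) = -28/3 - V/6 (g(V) = (-56 - V)/6 = -28/3 - V/6)
G = 11881 (G = 109² = 11881)
P = 3469085395/6 (P = (-4029 - 30674)*(-16682 + (-28/3 - ⅙*(-183))) = -34703*(-16682 + (-28/3 + 61/2)) = -34703*(-16682 + 127/6) = -34703*(-99965/6) = 3469085395/6 ≈ 5.7818e+8)
F = -18324 (F = 11881 - 1*30205 = 11881 - 30205 = -18324)
P/F = (3469085395/6)/(-18324) = (3469085395/6)*(-1/18324) = -3469085395/109944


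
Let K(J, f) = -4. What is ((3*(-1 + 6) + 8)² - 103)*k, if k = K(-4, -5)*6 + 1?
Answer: -9798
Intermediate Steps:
k = -23 (k = -4*6 + 1 = -24 + 1 = -23)
((3*(-1 + 6) + 8)² - 103)*k = ((3*(-1 + 6) + 8)² - 103)*(-23) = ((3*5 + 8)² - 103)*(-23) = ((15 + 8)² - 103)*(-23) = (23² - 103)*(-23) = (529 - 103)*(-23) = 426*(-23) = -9798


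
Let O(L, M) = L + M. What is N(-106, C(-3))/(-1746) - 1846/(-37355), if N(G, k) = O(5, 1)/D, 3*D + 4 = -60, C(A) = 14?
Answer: 11497323/231899840 ≈ 0.049579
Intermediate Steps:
D = -64/3 (D = -4/3 + (⅓)*(-60) = -4/3 - 20 = -64/3 ≈ -21.333)
N(G, k) = -9/32 (N(G, k) = (5 + 1)/(-64/3) = 6*(-3/64) = -9/32)
N(-106, C(-3))/(-1746) - 1846/(-37355) = -9/32/(-1746) - 1846/(-37355) = -9/32*(-1/1746) - 1846*(-1/37355) = 1/6208 + 1846/37355 = 11497323/231899840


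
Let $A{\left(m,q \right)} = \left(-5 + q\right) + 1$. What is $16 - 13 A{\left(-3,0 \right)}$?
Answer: $68$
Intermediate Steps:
$A{\left(m,q \right)} = -4 + q$
$16 - 13 A{\left(-3,0 \right)} = 16 - 13 \left(-4 + 0\right) = 16 - -52 = 16 + 52 = 68$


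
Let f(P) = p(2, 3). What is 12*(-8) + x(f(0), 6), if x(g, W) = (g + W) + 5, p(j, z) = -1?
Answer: -86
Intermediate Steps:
f(P) = -1
x(g, W) = 5 + W + g (x(g, W) = (W + g) + 5 = 5 + W + g)
12*(-8) + x(f(0), 6) = 12*(-8) + (5 + 6 - 1) = -96 + 10 = -86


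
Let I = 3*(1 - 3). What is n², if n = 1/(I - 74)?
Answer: 1/6400 ≈ 0.00015625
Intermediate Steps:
I = -6 (I = 3*(-2) = -6)
n = -1/80 (n = 1/(-6 - 74) = 1/(-80) = -1/80 ≈ -0.012500)
n² = (-1/80)² = 1/6400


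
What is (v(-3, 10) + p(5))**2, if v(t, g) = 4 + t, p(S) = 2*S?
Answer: 121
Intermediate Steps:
(v(-3, 10) + p(5))**2 = ((4 - 3) + 2*5)**2 = (1 + 10)**2 = 11**2 = 121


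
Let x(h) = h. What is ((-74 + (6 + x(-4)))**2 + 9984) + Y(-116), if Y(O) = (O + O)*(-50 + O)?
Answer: 53680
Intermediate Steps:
Y(O) = 2*O*(-50 + O) (Y(O) = (2*O)*(-50 + O) = 2*O*(-50 + O))
((-74 + (6 + x(-4)))**2 + 9984) + Y(-116) = ((-74 + (6 - 4))**2 + 9984) + 2*(-116)*(-50 - 116) = ((-74 + 2)**2 + 9984) + 2*(-116)*(-166) = ((-72)**2 + 9984) + 38512 = (5184 + 9984) + 38512 = 15168 + 38512 = 53680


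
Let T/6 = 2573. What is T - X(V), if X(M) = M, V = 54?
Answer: 15384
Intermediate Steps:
T = 15438 (T = 6*2573 = 15438)
T - X(V) = 15438 - 1*54 = 15438 - 54 = 15384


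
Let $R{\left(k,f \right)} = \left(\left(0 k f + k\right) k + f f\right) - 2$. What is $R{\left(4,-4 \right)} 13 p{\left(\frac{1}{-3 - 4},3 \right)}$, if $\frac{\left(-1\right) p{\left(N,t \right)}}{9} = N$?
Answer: $\frac{3510}{7} \approx 501.43$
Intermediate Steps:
$R{\left(k,f \right)} = -2 + f^{2} + k^{2}$ ($R{\left(k,f \right)} = \left(\left(0 f + k\right) k + f^{2}\right) - 2 = \left(\left(0 + k\right) k + f^{2}\right) - 2 = \left(k k + f^{2}\right) - 2 = \left(k^{2} + f^{2}\right) - 2 = \left(f^{2} + k^{2}\right) - 2 = -2 + f^{2} + k^{2}$)
$p{\left(N,t \right)} = - 9 N$
$R{\left(4,-4 \right)} 13 p{\left(\frac{1}{-3 - 4},3 \right)} = \left(-2 + \left(-4\right)^{2} + 4^{2}\right) 13 \left(- \frac{9}{-3 - 4}\right) = \left(-2 + 16 + 16\right) 13 \left(- \frac{9}{-7}\right) = 30 \cdot 13 \left(\left(-9\right) \left(- \frac{1}{7}\right)\right) = 390 \cdot \frac{9}{7} = \frac{3510}{7}$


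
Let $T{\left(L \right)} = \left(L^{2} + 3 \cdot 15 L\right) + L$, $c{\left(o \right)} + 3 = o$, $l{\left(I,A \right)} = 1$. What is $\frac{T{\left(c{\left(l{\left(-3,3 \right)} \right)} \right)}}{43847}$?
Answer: $- \frac{88}{43847} \approx -0.002007$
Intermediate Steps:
$c{\left(o \right)} = -3 + o$
$T{\left(L \right)} = L^{2} + 46 L$ ($T{\left(L \right)} = \left(L^{2} + 45 L\right) + L = L^{2} + 46 L$)
$\frac{T{\left(c{\left(l{\left(-3,3 \right)} \right)} \right)}}{43847} = \frac{\left(-3 + 1\right) \left(46 + \left(-3 + 1\right)\right)}{43847} = - 2 \left(46 - 2\right) \frac{1}{43847} = \left(-2\right) 44 \cdot \frac{1}{43847} = \left(-88\right) \frac{1}{43847} = - \frac{88}{43847}$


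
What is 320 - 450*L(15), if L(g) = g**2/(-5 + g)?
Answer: -9805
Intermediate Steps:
L(g) = g**2/(-5 + g)
320 - 450*L(15) = 320 - 450*15**2/(-5 + 15) = 320 - 101250/10 = 320 - 450*45/2 = 320 - 10125 = -9805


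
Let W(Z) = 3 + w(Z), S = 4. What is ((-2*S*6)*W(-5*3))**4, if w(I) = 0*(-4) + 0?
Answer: 429981696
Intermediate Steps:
w(I) = 0 (w(I) = 0 + 0 = 0)
W(Z) = 3 (W(Z) = 3 + 0 = 3)
((-2*S*6)*W(-5*3))**4 = ((-2*4*6)*3)**4 = (-8*6*3)**4 = (-48*3)**4 = (-144)**4 = 429981696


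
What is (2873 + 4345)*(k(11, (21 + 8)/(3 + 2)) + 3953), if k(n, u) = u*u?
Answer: 719389188/25 ≈ 2.8776e+7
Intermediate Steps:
k(n, u) = u**2
(2873 + 4345)*(k(11, (21 + 8)/(3 + 2)) + 3953) = (2873 + 4345)*(((21 + 8)/(3 + 2))**2 + 3953) = 7218*((29/5)**2 + 3953) = 7218*(841/25 + 3953) = 7218*(99666/25) = 719389188/25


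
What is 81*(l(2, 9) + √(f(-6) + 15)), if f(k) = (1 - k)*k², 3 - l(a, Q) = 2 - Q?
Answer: 810 + 81*√267 ≈ 2133.6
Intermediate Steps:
l(a, Q) = 1 + Q (l(a, Q) = 3 - (2 - Q) = 3 + (-2 + Q) = 1 + Q)
f(k) = k²*(1 - k)
81*(l(2, 9) + √(f(-6) + 15)) = 81*((1 + 9) + √((-6)²*(1 - 1*(-6)) + 15)) = 81*(10 + √(36*(1 + 6) + 15)) = 81*(10 + √(36*7 + 15)) = 81*(10 + √(252 + 15)) = 81*(10 + √267) = 810 + 81*√267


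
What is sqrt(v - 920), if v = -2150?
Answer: I*sqrt(3070) ≈ 55.408*I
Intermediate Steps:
sqrt(v - 920) = sqrt(-2150 - 920) = sqrt(-3070) = I*sqrt(3070)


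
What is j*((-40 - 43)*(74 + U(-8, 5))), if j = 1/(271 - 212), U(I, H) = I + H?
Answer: -5893/59 ≈ -99.881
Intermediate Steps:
U(I, H) = H + I
j = 1/59 ≈ 0.016949
j*((-40 - 43)*(74 + U(-8, 5))) = ((-40 - 43)*(74 + (5 - 8)))/59 = (-83*(74 - 3))/59 = (-83*71)/59 = (1/59)*(-5893) = -5893/59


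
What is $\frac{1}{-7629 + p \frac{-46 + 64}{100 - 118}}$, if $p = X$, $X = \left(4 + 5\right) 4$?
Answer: $- \frac{1}{7665} \approx -0.00013046$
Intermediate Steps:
$X = 36$ ($X = 9 \cdot 4 = 36$)
$p = 36$
$\frac{1}{-7629 + p \frac{-46 + 64}{100 - 118}} = \frac{1}{-7629 + 36 \frac{-46 + 64}{100 - 118}} = \frac{1}{-7629 + 36 \frac{18}{-18}} = \frac{1}{-7629 + 36 \cdot 18 \left(- \frac{1}{18}\right)} = \frac{1}{-7629 + 36 \left(-1\right)} = \frac{1}{-7629 - 36} = \frac{1}{-7665} = - \frac{1}{7665}$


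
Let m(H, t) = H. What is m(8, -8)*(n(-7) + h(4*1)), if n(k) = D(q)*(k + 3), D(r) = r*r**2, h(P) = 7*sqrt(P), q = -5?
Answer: 4112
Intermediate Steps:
D(r) = r**3
n(k) = -375 - 125*k (n(k) = (-5)**3*(k + 3) = -125*(3 + k) = -375 - 125*k)
m(8, -8)*(n(-7) + h(4*1)) = 8*((-375 - 125*(-7)) + 7*sqrt(4*1)) = 8*((-375 + 875) + 7*sqrt(4)) = 8*(500 + 7*2) = 8*(500 + 14) = 8*514 = 4112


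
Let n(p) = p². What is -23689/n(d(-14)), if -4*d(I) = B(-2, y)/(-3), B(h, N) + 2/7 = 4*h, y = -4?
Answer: -41787396/841 ≈ -49688.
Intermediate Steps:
B(h, N) = -2/7 + 4*h
d(I) = -29/42 (d(I) = -(-2/7 + 4*(-2))/(4*(-3)) = -(-2/7 - 8)*(-1)/(4*3) = -(-29)*(-1)/(14*3) = -¼*58/21 = -29/42)
-23689/n(d(-14)) = -23689/((-29/42)²) = -23689/841/1764 = -23689*1764/841 = -41787396/841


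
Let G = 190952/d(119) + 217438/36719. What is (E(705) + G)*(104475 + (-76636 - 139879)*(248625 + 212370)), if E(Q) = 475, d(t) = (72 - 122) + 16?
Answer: 319956168808036000350/624223 ≈ 5.1257e+14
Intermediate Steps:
d(t) = -34 (d(t) = -50 + 16 = -34)
G = -3502086798/624223 (G = 190952/(-34) + 217438/36719 = 190952*(-1/34) + 217438*(1/36719) = -95476/17 + 217438/36719 = -3502086798/624223 ≈ -5610.3)
(E(705) + G)*(104475 + (-76636 - 139879)*(248625 + 212370)) = (475 - 3502086798/624223)*(104475 + (-76636 - 139879)*(248625 + 212370)) = -3205580873*(104475 - 216515*460995)/624223 = -3205580873*(104475 - 99812332425)/624223 = -3205580873/624223*(-99812227950) = 319956168808036000350/624223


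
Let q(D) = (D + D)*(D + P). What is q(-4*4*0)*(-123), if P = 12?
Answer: 0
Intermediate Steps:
q(D) = 2*D*(12 + D) (q(D) = (D + D)*(D + 12) = (2*D)*(12 + D) = 2*D*(12 + D))
q(-4*4*0)*(-123) = (2*(-4*4*0)*(12 - 4*4*0))*(-123) = (2*(-16*0)*(12 - 16*0))*(-123) = (2*0*(12 + 0))*(-123) = (2*0*12)*(-123) = 0*(-123) = 0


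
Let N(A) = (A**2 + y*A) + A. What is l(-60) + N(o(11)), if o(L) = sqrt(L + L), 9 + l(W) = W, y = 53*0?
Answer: -47 + sqrt(22) ≈ -42.310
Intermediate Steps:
y = 0
l(W) = -9 + W
o(L) = sqrt(2)*sqrt(L) (o(L) = sqrt(2*L) = sqrt(2)*sqrt(L))
N(A) = A + A**2 (N(A) = (A**2 + 0*A) + A = (A**2 + 0) + A = A**2 + A = A + A**2)
l(-60) + N(o(11)) = (-9 - 60) + (sqrt(2)*sqrt(11))*(1 + sqrt(2)*sqrt(11)) = -69 + sqrt(22)*(1 + sqrt(22))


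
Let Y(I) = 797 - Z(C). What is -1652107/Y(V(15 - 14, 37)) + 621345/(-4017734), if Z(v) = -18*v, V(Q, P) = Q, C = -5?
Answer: -948309393779/405791134 ≈ -2336.9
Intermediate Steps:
Y(I) = 707 (Y(I) = 797 - (-18)*(-5) = 797 - 1*90 = 797 - 90 = 707)
-1652107/Y(V(15 - 14, 37)) + 621345/(-4017734) = -1652107/707 + 621345/(-4017734) = -1652107*1/707 + 621345*(-1/4017734) = -1652107/707 - 621345/4017734 = -948309393779/405791134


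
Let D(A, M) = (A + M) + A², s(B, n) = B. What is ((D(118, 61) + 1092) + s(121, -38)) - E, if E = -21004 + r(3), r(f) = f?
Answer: 36317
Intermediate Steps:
D(A, M) = A + M + A²
E = -21001 (E = -21004 + 3 = -21001)
((D(118, 61) + 1092) + s(121, -38)) - E = (((118 + 61 + 118²) + 1092) + 121) - 1*(-21001) = (((118 + 61 + 13924) + 1092) + 121) + 21001 = ((14103 + 1092) + 121) + 21001 = (15195 + 121) + 21001 = 15316 + 21001 = 36317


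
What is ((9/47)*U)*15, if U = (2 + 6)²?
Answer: 8640/47 ≈ 183.83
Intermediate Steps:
U = 64 (U = 8² = 64)
((9/47)*U)*15 = ((9/47)*64)*15 = (576/47)*15 = 8640/47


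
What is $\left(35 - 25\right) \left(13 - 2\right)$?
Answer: $110$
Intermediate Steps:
$\left(35 - 25\right) \left(13 - 2\right) = 10 \cdot 11 = 110$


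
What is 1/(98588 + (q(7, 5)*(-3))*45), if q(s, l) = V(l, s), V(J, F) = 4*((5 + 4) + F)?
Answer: 1/89948 ≈ 1.1118e-5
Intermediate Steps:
V(J, F) = 36 + 4*F (V(J, F) = 4*(9 + F) = 36 + 4*F)
q(s, l) = 36 + 4*s
1/(98588 + (q(7, 5)*(-3))*45) = 1/(98588 + ((36 + 4*7)*(-3))*45) = 1/(98588 + ((36 + 28)*(-3))*45) = 1/(98588 + (64*(-3))*45) = 1/(98588 - 192*45) = 1/(98588 - 8640) = 1/89948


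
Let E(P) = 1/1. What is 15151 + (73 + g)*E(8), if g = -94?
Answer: 15130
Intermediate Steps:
E(P) = 1
15151 + (73 + g)*E(8) = 15151 + (73 - 94)*1 = 15151 - 21*1 = 15151 - 21 = 15130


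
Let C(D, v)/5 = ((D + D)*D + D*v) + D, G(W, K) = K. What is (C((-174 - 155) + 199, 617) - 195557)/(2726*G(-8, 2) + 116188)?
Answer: -428257/121640 ≈ -3.5207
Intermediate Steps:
C(D, v) = 5*D + 10*D² + 5*D*v (C(D, v) = 5*(((D + D)*D + D*v) + D) = 5*(((2*D)*D + D*v) + D) = 5*((2*D² + D*v) + D) = 5*(D + 2*D² + D*v) = 5*D + 10*D² + 5*D*v)
(C((-174 - 155) + 199, 617) - 195557)/(2726*G(-8, 2) + 116188) = (5*((-174 - 155) + 199)*(1 + 617 + 2*((-174 - 155) + 199)) - 195557)/(2726*2 + 116188) = (5*(-329 + 199)*(1 + 617 + 2*(-329 + 199)) - 195557)/(5452 + 116188) = (5*(-130)*(1 + 617 + 2*(-130)) - 195557)/121640 = (5*(-130)*(1 + 617 - 260) - 195557)*(1/121640) = (5*(-130)*358 - 195557)*(1/121640) = (-232700 - 195557)*(1/121640) = -428257*1/121640 = -428257/121640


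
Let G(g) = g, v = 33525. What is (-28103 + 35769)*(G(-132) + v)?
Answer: 255990738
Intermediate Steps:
(-28103 + 35769)*(G(-132) + v) = (-28103 + 35769)*(-132 + 33525) = 7666*33393 = 255990738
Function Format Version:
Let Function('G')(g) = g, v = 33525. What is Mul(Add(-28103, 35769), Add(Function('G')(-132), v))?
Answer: 255990738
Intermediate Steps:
Mul(Add(-28103, 35769), Add(Function('G')(-132), v)) = Mul(Add(-28103, 35769), Add(-132, 33525)) = Mul(7666, 33393) = 255990738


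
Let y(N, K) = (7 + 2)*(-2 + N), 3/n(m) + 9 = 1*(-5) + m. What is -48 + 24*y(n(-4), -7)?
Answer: -516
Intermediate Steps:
n(m) = 3/(-14 + m) (n(m) = 3/(-9 + (1*(-5) + m)) = 3/(-9 + (-5 + m)) = 3/(-14 + m))
y(N, K) = -18 + 9*N (y(N, K) = 9*(-2 + N) = -18 + 9*N)
-48 + 24*y(n(-4), -7) = -48 + 24*(-18 + 9*(3/(-14 - 4))) = -48 + 24*(-18 + 9*(3/(-18))) = -48 + 24*(-18 + 9*(3*(-1/18))) = -48 + 24*(-18 + 9*(-1/6)) = -48 + 24*(-18 - 3/2) = -48 + 24*(-39/2) = -48 - 468 = -516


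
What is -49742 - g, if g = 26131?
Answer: -75873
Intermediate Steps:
-49742 - g = -49742 - 1*26131 = -49742 - 26131 = -75873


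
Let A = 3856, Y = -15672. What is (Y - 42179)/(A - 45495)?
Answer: 57851/41639 ≈ 1.3893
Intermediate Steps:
(Y - 42179)/(A - 45495) = (-15672 - 42179)/(3856 - 45495) = -57851/(-41639) = -57851*(-1/41639) = 57851/41639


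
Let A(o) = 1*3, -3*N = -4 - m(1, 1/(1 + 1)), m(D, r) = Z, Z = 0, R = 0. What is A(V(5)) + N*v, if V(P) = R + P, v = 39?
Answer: 55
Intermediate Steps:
V(P) = P (V(P) = 0 + P = P)
m(D, r) = 0
N = 4/3 (N = -(-4 - 1*0)/3 = -(-4 + 0)/3 = -⅓*(-4) = 4/3 ≈ 1.3333)
A(o) = 3
A(V(5)) + N*v = 3 + (4/3)*39 = 3 + 52 = 55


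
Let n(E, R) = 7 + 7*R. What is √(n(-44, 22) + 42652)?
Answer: 3*√4757 ≈ 206.91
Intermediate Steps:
√(n(-44, 22) + 42652) = √((7 + 7*22) + 42652) = √((7 + 154) + 42652) = √(161 + 42652) = √42813 = 3*√4757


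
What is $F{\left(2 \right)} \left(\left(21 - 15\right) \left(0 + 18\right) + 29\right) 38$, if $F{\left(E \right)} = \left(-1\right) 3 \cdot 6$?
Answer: $-93708$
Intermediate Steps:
$F{\left(E \right)} = -18$ ($F{\left(E \right)} = \left(-3\right) 6 = -18$)
$F{\left(2 \right)} \left(\left(21 - 15\right) \left(0 + 18\right) + 29\right) 38 = - 18 \left(\left(21 - 15\right) \left(0 + 18\right) + 29\right) 38 = - 18 \left(6 \cdot 18 + 29\right) 38 = - 18 \left(108 + 29\right) 38 = - 18 \cdot 137 \cdot 38 = \left(-18\right) 5206 = -93708$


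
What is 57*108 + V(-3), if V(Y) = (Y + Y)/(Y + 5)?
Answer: 6153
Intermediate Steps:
V(Y) = 2*Y/(5 + Y) (V(Y) = (2*Y)/(5 + Y) = 2*Y/(5 + Y))
57*108 + V(-3) = 57*108 + 2*(-3)/(5 - 3) = 6156 + 2*(-3)/2 = 6156 + 2*(-3)*(1/2) = 6156 - 3 = 6153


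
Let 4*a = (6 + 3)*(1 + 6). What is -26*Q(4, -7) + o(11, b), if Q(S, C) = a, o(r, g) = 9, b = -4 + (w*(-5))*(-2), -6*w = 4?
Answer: -801/2 ≈ -400.50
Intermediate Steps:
w = -⅔ (w = -⅙*4 = -⅔ ≈ -0.66667)
b = -32/3 (b = -4 - ⅔*(-5)*(-2) = -4 + (10/3)*(-2) = -4 - 20/3 = -32/3 ≈ -10.667)
a = 63/4 (a = ((6 + 3)*(1 + 6))/4 = (9*7)/4 = (¼)*63 = 63/4 ≈ 15.750)
Q(S, C) = 63/4
-26*Q(4, -7) + o(11, b) = -26*63/4 + 9 = -819/2 + 9 = -801/2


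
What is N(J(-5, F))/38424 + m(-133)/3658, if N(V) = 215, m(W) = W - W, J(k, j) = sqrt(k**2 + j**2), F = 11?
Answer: 215/38424 ≈ 0.0055955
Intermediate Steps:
J(k, j) = sqrt(j**2 + k**2)
m(W) = 0
N(J(-5, F))/38424 + m(-133)/3658 = 215/38424 + 0/3658 = 215*(1/38424) + 0*(1/3658) = 215/38424 + 0 = 215/38424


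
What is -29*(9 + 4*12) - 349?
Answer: -2002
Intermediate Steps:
-29*(9 + 4*12) - 349 = -29*(9 + 48) - 349 = -29*57 - 349 = -1653 - 349 = -2002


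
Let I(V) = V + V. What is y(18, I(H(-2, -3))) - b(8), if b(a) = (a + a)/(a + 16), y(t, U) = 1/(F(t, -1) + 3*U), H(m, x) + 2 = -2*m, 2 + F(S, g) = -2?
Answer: -13/24 ≈ -0.54167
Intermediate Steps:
F(S, g) = -4 (F(S, g) = -2 - 2 = -4)
H(m, x) = -2 - 2*m
I(V) = 2*V
y(t, U) = 1/(-4 + 3*U)
b(a) = 2*a/(16 + a) (b(a) = (2*a)/(16 + a) = 2*a/(16 + a))
y(18, I(H(-2, -3))) - b(8) = 1/(-4 + 3*(2*(-2 - 2*(-2)))) - 2*8/(16 + 8) = 1/(-4 + 3*(2*(-2 + 4))) - 2*8/24 = 1/(-4 + 3*(2*2)) - 2*8/24 = 1/(-4 + 3*4) - 1*2/3 = 1/(-4 + 12) - 2/3 = 1/8 - 2/3 = -13/24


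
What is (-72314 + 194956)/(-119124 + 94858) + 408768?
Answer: 4959520823/12133 ≈ 4.0876e+5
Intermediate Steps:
(-72314 + 194956)/(-119124 + 94858) + 408768 = 122642/(-24266) + 408768 = 122642*(-1/24266) + 408768 = -61321/12133 + 408768 = 4959520823/12133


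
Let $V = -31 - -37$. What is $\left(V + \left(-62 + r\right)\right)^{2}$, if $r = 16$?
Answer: $1600$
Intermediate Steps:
$V = 6$ ($V = -31 + 37 = 6$)
$\left(V + \left(-62 + r\right)\right)^{2} = \left(6 + \left(-62 + 16\right)\right)^{2} = \left(6 - 46\right)^{2} = \left(-40\right)^{2} = 1600$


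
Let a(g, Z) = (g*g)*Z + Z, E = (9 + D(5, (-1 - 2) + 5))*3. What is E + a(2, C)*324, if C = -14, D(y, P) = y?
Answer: -22638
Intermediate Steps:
E = 42 (E = (9 + 5)*3 = 14*3 = 42)
a(g, Z) = Z + Z*g**2 (a(g, Z) = g**2*Z + Z = Z*g**2 + Z = Z + Z*g**2)
E + a(2, C)*324 = 42 - 14*(1 + 2**2)*324 = 42 - 14*(1 + 4)*324 = 42 - 14*5*324 = 42 - 70*324 = 42 - 22680 = -22638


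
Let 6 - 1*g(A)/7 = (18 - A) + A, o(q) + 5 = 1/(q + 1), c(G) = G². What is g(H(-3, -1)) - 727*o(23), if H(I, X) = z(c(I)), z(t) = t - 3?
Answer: 84497/24 ≈ 3520.7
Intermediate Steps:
z(t) = -3 + t
H(I, X) = -3 + I²
o(q) = -5 + 1/(1 + q) (o(q) = -5 + 1/(q + 1) = -5 + 1/(1 + q))
g(A) = -84 (g(A) = 42 - 7*((18 - A) + A) = 42 - 7*18 = 42 - 126 = -84)
g(H(-3, -1)) - 727*o(23) = -84 - 727*(-4 - 5*23)/(1 + 23) = -84 - 727*(-4 - 115)/24 = -84 - 727*(-119)/24 = -84 - 727*(-119/24) = -84 + 86513/24 = 84497/24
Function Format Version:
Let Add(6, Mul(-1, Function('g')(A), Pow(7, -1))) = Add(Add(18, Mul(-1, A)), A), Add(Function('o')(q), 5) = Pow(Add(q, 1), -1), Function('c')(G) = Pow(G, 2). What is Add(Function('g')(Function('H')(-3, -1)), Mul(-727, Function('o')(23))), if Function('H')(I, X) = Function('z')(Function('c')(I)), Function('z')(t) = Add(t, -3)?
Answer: Rational(84497, 24) ≈ 3520.7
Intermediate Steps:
Function('z')(t) = Add(-3, t)
Function('H')(I, X) = Add(-3, Pow(I, 2))
Function('o')(q) = Add(-5, Pow(Add(1, q), -1)) (Function('o')(q) = Add(-5, Pow(Add(q, 1), -1)) = Add(-5, Pow(Add(1, q), -1)))
Function('g')(A) = -84 (Function('g')(A) = Add(42, Mul(-7, Add(Add(18, Mul(-1, A)), A))) = Add(42, Mul(-7, 18)) = Add(42, -126) = -84)
Add(Function('g')(Function('H')(-3, -1)), Mul(-727, Function('o')(23))) = Add(-84, Mul(-727, Mul(Pow(Add(1, 23), -1), Add(-4, Mul(-5, 23))))) = Add(-84, Mul(-727, Mul(Pow(24, -1), Add(-4, -115)))) = Add(-84, Mul(-727, Mul(Rational(1, 24), -119))) = Add(-84, Mul(-727, Rational(-119, 24))) = Add(-84, Rational(86513, 24)) = Rational(84497, 24)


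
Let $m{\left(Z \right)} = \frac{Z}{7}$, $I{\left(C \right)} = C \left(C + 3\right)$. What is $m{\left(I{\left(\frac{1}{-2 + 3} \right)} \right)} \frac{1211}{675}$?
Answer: $\frac{692}{675} \approx 1.0252$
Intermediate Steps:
$I{\left(C \right)} = C \left(3 + C\right)$
$m{\left(Z \right)} = \frac{Z}{7}$ ($m{\left(Z \right)} = Z \frac{1}{7} = \frac{Z}{7}$)
$m{\left(I{\left(\frac{1}{-2 + 3} \right)} \right)} \frac{1211}{675} = \frac{\frac{1}{-2 + 3} \left(3 + \frac{1}{-2 + 3}\right)}{7} \cdot \frac{1211}{675} = \frac{1^{-1} \left(3 + 1^{-1}\right)}{7} \cdot 1211 \cdot \frac{1}{675} = \frac{1 \left(3 + 1\right)}{7} \cdot \frac{1211}{675} = \frac{1 \cdot 4}{7} \cdot \frac{1211}{675} = \frac{1}{7} \cdot 4 \cdot \frac{1211}{675} = \frac{4}{7} \cdot \frac{1211}{675} = \frac{692}{675}$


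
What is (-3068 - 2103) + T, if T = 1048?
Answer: -4123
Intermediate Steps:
(-3068 - 2103) + T = (-3068 - 2103) + 1048 = -5171 + 1048 = -4123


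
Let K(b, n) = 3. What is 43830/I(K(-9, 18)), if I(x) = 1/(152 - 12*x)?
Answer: 5084280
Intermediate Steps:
43830/I(K(-9, 18)) = 43830/((-1/(-152 + 12*3))) = 43830/((-1/(-152 + 36))) = 43830/((-1/(-116))) = 43830/((-1*(-1/116))) = 43830/(1/116) = 43830*116 = 5084280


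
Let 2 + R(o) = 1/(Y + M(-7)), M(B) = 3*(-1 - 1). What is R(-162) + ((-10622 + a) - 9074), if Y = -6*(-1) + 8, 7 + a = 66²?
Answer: -122791/8 ≈ -15349.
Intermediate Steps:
a = 4349 (a = -7 + 66² = -7 + 4356 = 4349)
M(B) = -6 (M(B) = 3*(-2) = -6)
Y = 14 (Y = 6 + 8 = 14)
R(o) = -15/8 (R(o) = -2 + 1/(14 - 6) = -2 + 1/8 = -2 + ⅛ = -15/8)
R(-162) + ((-10622 + a) - 9074) = -15/8 + ((-10622 + 4349) - 9074) = -15/8 + (-6273 - 9074) = -15/8 - 15347 = -122791/8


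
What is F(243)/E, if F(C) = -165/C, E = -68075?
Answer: 11/1102815 ≈ 9.9745e-6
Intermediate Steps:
F(243)/E = -165/243/(-68075) = -165*1/243*(-1/68075) = -55/81*(-1/68075) = 11/1102815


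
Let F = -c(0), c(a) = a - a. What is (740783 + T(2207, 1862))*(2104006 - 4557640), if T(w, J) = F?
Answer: -1817610355422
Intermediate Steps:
c(a) = 0
F = 0 (F = -1*0 = 0)
T(w, J) = 0
(740783 + T(2207, 1862))*(2104006 - 4557640) = (740783 + 0)*(2104006 - 4557640) = 740783*(-2453634) = -1817610355422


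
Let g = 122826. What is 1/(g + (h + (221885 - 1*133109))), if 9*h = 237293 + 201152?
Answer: 9/2342863 ≈ 3.8415e-6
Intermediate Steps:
h = 438445/9 (h = (237293 + 201152)/9 = (1/9)*438445 = 438445/9 ≈ 48716.)
1/(g + (h + (221885 - 1*133109))) = 1/(122826 + (438445/9 + (221885 - 1*133109))) = 1/(122826 + (438445/9 + (221885 - 133109))) = 1/(122826 + (438445/9 + 88776)) = 1/(122826 + 1237429/9) = 1/(2342863/9) = 9/2342863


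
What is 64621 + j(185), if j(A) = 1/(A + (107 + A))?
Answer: 30824218/477 ≈ 64621.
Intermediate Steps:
j(A) = 1/(107 + 2*A)
64621 + j(185) = 64621 + 1/(107 + 2*185) = 64621 + 1/(107 + 370) = 64621 + 1/477 = 30824218/477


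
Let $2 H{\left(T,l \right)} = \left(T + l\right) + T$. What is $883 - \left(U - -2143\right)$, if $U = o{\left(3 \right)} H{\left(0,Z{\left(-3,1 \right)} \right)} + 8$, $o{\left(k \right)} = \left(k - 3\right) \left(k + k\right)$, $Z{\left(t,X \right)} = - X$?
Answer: $-1268$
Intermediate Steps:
$H{\left(T,l \right)} = T + \frac{l}{2}$ ($H{\left(T,l \right)} = \frac{\left(T + l\right) + T}{2} = \frac{l + 2 T}{2} = T + \frac{l}{2}$)
$o{\left(k \right)} = 2 k \left(-3 + k\right)$ ($o{\left(k \right)} = \left(-3 + k\right) 2 k = 2 k \left(-3 + k\right)$)
$U = 8$ ($U = 2 \cdot 3 \left(-3 + 3\right) \left(0 + \frac{\left(-1\right) 1}{2}\right) + 8 = 2 \cdot 3 \cdot 0 \left(0 + \frac{1}{2} \left(-1\right)\right) + 8 = 0 \left(0 - \frac{1}{2}\right) + 8 = 0 \left(- \frac{1}{2}\right) + 8 = 0 + 8 = 8$)
$883 - \left(U - -2143\right) = 883 - \left(8 - -2143\right) = 883 - \left(8 + 2143\right) = 883 - 2151 = -1268$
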